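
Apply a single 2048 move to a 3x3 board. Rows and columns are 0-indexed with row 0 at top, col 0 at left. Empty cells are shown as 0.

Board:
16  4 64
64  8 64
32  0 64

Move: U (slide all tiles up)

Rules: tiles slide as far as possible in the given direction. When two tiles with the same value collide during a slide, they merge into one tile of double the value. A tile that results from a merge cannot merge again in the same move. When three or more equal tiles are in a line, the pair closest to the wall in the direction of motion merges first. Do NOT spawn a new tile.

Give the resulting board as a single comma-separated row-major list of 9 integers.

Answer: 16, 4, 128, 64, 8, 64, 32, 0, 0

Derivation:
Slide up:
col 0: [16, 64, 32] -> [16, 64, 32]
col 1: [4, 8, 0] -> [4, 8, 0]
col 2: [64, 64, 64] -> [128, 64, 0]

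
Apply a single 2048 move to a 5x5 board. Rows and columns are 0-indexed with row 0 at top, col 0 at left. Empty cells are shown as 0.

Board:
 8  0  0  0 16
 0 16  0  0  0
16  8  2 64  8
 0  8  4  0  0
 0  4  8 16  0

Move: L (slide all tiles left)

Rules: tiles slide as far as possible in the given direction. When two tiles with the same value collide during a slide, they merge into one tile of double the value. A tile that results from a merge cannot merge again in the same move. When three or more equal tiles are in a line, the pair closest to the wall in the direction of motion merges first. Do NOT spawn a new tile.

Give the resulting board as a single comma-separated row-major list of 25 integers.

Answer: 8, 16, 0, 0, 0, 16, 0, 0, 0, 0, 16, 8, 2, 64, 8, 8, 4, 0, 0, 0, 4, 8, 16, 0, 0

Derivation:
Slide left:
row 0: [8, 0, 0, 0, 16] -> [8, 16, 0, 0, 0]
row 1: [0, 16, 0, 0, 0] -> [16, 0, 0, 0, 0]
row 2: [16, 8, 2, 64, 8] -> [16, 8, 2, 64, 8]
row 3: [0, 8, 4, 0, 0] -> [8, 4, 0, 0, 0]
row 4: [0, 4, 8, 16, 0] -> [4, 8, 16, 0, 0]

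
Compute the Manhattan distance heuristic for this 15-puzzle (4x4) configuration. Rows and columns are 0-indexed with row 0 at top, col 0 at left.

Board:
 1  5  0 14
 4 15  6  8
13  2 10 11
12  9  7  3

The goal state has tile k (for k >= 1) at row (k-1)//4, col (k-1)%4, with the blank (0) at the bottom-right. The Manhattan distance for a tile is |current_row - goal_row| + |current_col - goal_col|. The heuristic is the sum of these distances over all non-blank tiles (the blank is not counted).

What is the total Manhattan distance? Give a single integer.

Answer: 32

Derivation:
Tile 1: (0,0)->(0,0) = 0
Tile 5: (0,1)->(1,0) = 2
Tile 14: (0,3)->(3,1) = 5
Tile 4: (1,0)->(0,3) = 4
Tile 15: (1,1)->(3,2) = 3
Tile 6: (1,2)->(1,1) = 1
Tile 8: (1,3)->(1,3) = 0
Tile 13: (2,0)->(3,0) = 1
Tile 2: (2,1)->(0,1) = 2
Tile 10: (2,2)->(2,1) = 1
Tile 11: (2,3)->(2,2) = 1
Tile 12: (3,0)->(2,3) = 4
Tile 9: (3,1)->(2,0) = 2
Tile 7: (3,2)->(1,2) = 2
Tile 3: (3,3)->(0,2) = 4
Sum: 0 + 2 + 5 + 4 + 3 + 1 + 0 + 1 + 2 + 1 + 1 + 4 + 2 + 2 + 4 = 32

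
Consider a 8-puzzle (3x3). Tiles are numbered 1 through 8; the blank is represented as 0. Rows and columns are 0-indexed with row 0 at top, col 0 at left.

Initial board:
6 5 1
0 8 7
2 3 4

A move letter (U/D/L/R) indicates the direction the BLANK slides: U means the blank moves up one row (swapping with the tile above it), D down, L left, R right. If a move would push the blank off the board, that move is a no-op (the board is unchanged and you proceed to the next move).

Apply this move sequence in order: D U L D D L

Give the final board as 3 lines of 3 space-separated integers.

Answer: 6 5 1
2 8 7
0 3 4

Derivation:
After move 1 (D):
6 5 1
2 8 7
0 3 4

After move 2 (U):
6 5 1
0 8 7
2 3 4

After move 3 (L):
6 5 1
0 8 7
2 3 4

After move 4 (D):
6 5 1
2 8 7
0 3 4

After move 5 (D):
6 5 1
2 8 7
0 3 4

After move 6 (L):
6 5 1
2 8 7
0 3 4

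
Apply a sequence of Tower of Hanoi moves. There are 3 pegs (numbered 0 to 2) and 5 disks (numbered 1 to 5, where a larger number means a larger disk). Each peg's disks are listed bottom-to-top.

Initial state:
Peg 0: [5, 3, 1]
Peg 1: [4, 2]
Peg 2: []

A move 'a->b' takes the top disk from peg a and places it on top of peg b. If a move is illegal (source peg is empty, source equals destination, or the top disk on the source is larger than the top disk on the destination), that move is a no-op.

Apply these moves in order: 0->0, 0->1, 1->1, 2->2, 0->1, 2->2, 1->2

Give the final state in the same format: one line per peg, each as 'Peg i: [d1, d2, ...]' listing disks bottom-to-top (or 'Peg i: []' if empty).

After move 1 (0->0):
Peg 0: [5, 3, 1]
Peg 1: [4, 2]
Peg 2: []

After move 2 (0->1):
Peg 0: [5, 3]
Peg 1: [4, 2, 1]
Peg 2: []

After move 3 (1->1):
Peg 0: [5, 3]
Peg 1: [4, 2, 1]
Peg 2: []

After move 4 (2->2):
Peg 0: [5, 3]
Peg 1: [4, 2, 1]
Peg 2: []

After move 5 (0->1):
Peg 0: [5, 3]
Peg 1: [4, 2, 1]
Peg 2: []

After move 6 (2->2):
Peg 0: [5, 3]
Peg 1: [4, 2, 1]
Peg 2: []

After move 7 (1->2):
Peg 0: [5, 3]
Peg 1: [4, 2]
Peg 2: [1]

Answer: Peg 0: [5, 3]
Peg 1: [4, 2]
Peg 2: [1]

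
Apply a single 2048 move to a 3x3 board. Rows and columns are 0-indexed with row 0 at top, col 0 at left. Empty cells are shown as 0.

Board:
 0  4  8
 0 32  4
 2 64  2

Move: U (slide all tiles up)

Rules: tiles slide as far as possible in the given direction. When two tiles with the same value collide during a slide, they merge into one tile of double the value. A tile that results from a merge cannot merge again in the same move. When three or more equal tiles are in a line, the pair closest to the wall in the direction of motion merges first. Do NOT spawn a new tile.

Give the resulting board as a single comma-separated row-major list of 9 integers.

Slide up:
col 0: [0, 0, 2] -> [2, 0, 0]
col 1: [4, 32, 64] -> [4, 32, 64]
col 2: [8, 4, 2] -> [8, 4, 2]

Answer: 2, 4, 8, 0, 32, 4, 0, 64, 2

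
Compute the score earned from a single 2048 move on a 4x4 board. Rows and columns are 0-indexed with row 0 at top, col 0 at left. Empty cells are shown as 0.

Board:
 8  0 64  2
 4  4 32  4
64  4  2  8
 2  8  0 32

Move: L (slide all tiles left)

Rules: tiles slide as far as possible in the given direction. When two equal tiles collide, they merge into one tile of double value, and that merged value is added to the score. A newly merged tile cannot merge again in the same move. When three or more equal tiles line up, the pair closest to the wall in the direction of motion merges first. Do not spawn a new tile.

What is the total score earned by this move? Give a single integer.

Slide left:
row 0: [8, 0, 64, 2] -> [8, 64, 2, 0]  score +0 (running 0)
row 1: [4, 4, 32, 4] -> [8, 32, 4, 0]  score +8 (running 8)
row 2: [64, 4, 2, 8] -> [64, 4, 2, 8]  score +0 (running 8)
row 3: [2, 8, 0, 32] -> [2, 8, 32, 0]  score +0 (running 8)
Board after move:
 8 64  2  0
 8 32  4  0
64  4  2  8
 2  8 32  0

Answer: 8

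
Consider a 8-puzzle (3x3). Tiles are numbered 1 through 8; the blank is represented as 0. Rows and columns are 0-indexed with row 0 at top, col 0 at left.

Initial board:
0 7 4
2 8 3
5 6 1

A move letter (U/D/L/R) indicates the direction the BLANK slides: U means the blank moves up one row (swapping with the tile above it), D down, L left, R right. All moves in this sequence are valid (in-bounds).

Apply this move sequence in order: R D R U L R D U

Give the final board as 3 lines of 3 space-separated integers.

After move 1 (R):
7 0 4
2 8 3
5 6 1

After move 2 (D):
7 8 4
2 0 3
5 6 1

After move 3 (R):
7 8 4
2 3 0
5 6 1

After move 4 (U):
7 8 0
2 3 4
5 6 1

After move 5 (L):
7 0 8
2 3 4
5 6 1

After move 6 (R):
7 8 0
2 3 4
5 6 1

After move 7 (D):
7 8 4
2 3 0
5 6 1

After move 8 (U):
7 8 0
2 3 4
5 6 1

Answer: 7 8 0
2 3 4
5 6 1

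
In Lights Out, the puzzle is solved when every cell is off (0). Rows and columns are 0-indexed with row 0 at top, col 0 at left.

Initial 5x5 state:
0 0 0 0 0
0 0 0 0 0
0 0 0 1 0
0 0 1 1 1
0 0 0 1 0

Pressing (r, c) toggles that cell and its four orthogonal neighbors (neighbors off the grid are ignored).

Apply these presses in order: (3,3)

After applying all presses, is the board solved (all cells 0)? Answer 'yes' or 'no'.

After press 1 at (3,3):
0 0 0 0 0
0 0 0 0 0
0 0 0 0 0
0 0 0 0 0
0 0 0 0 0

Lights still on: 0

Answer: yes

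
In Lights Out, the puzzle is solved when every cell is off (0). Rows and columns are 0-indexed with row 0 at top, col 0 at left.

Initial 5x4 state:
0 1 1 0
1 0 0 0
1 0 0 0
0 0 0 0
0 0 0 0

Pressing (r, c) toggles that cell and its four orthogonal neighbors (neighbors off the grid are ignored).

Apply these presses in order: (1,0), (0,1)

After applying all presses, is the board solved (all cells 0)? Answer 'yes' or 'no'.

Answer: yes

Derivation:
After press 1 at (1,0):
1 1 1 0
0 1 0 0
0 0 0 0
0 0 0 0
0 0 0 0

After press 2 at (0,1):
0 0 0 0
0 0 0 0
0 0 0 0
0 0 0 0
0 0 0 0

Lights still on: 0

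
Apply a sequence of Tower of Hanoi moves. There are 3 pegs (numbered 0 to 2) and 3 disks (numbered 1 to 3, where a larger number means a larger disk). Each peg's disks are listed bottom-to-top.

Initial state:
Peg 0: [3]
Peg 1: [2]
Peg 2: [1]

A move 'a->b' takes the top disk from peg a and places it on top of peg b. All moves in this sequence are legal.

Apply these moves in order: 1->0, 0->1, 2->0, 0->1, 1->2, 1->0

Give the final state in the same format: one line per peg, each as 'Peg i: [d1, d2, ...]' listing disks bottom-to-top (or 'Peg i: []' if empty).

Answer: Peg 0: [3, 2]
Peg 1: []
Peg 2: [1]

Derivation:
After move 1 (1->0):
Peg 0: [3, 2]
Peg 1: []
Peg 2: [1]

After move 2 (0->1):
Peg 0: [3]
Peg 1: [2]
Peg 2: [1]

After move 3 (2->0):
Peg 0: [3, 1]
Peg 1: [2]
Peg 2: []

After move 4 (0->1):
Peg 0: [3]
Peg 1: [2, 1]
Peg 2: []

After move 5 (1->2):
Peg 0: [3]
Peg 1: [2]
Peg 2: [1]

After move 6 (1->0):
Peg 0: [3, 2]
Peg 1: []
Peg 2: [1]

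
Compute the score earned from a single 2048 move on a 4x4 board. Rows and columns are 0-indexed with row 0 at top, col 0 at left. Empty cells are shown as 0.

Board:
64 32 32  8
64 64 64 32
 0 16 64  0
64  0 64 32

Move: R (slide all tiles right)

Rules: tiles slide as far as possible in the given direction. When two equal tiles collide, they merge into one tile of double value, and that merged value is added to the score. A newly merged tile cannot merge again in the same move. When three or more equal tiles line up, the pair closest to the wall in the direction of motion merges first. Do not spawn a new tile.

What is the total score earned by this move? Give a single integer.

Slide right:
row 0: [64, 32, 32, 8] -> [0, 64, 64, 8]  score +64 (running 64)
row 1: [64, 64, 64, 32] -> [0, 64, 128, 32]  score +128 (running 192)
row 2: [0, 16, 64, 0] -> [0, 0, 16, 64]  score +0 (running 192)
row 3: [64, 0, 64, 32] -> [0, 0, 128, 32]  score +128 (running 320)
Board after move:
  0  64  64   8
  0  64 128  32
  0   0  16  64
  0   0 128  32

Answer: 320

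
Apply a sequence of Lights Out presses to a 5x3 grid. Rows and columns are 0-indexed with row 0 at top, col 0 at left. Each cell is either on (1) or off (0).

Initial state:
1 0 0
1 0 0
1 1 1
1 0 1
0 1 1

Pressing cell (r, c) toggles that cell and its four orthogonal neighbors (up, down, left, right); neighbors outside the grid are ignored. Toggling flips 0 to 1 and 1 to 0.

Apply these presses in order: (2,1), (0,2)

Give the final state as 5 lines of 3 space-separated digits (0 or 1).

After press 1 at (2,1):
1 0 0
1 1 0
0 0 0
1 1 1
0 1 1

After press 2 at (0,2):
1 1 1
1 1 1
0 0 0
1 1 1
0 1 1

Answer: 1 1 1
1 1 1
0 0 0
1 1 1
0 1 1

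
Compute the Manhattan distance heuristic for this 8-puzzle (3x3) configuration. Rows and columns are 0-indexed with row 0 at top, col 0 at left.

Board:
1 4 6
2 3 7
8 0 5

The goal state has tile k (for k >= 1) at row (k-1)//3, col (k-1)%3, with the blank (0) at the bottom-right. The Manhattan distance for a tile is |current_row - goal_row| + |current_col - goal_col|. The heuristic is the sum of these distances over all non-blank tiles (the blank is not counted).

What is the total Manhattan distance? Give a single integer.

Tile 1: at (0,0), goal (0,0), distance |0-0|+|0-0| = 0
Tile 4: at (0,1), goal (1,0), distance |0-1|+|1-0| = 2
Tile 6: at (0,2), goal (1,2), distance |0-1|+|2-2| = 1
Tile 2: at (1,0), goal (0,1), distance |1-0|+|0-1| = 2
Tile 3: at (1,1), goal (0,2), distance |1-0|+|1-2| = 2
Tile 7: at (1,2), goal (2,0), distance |1-2|+|2-0| = 3
Tile 8: at (2,0), goal (2,1), distance |2-2|+|0-1| = 1
Tile 5: at (2,2), goal (1,1), distance |2-1|+|2-1| = 2
Sum: 0 + 2 + 1 + 2 + 2 + 3 + 1 + 2 = 13

Answer: 13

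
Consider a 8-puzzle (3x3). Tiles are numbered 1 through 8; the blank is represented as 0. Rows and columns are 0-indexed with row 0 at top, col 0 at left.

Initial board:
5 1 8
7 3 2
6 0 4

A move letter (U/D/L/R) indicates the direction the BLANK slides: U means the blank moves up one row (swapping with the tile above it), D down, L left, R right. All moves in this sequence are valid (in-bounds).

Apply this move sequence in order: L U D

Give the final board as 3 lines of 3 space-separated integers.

After move 1 (L):
5 1 8
7 3 2
0 6 4

After move 2 (U):
5 1 8
0 3 2
7 6 4

After move 3 (D):
5 1 8
7 3 2
0 6 4

Answer: 5 1 8
7 3 2
0 6 4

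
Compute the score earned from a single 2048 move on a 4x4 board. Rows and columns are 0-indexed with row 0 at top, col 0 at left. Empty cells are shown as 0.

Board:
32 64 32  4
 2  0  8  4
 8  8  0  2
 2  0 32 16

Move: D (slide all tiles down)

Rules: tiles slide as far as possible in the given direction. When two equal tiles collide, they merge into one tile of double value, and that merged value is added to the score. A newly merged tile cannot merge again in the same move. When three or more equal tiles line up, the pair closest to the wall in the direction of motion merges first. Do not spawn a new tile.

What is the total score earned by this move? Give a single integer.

Answer: 8

Derivation:
Slide down:
col 0: [32, 2, 8, 2] -> [32, 2, 8, 2]  score +0 (running 0)
col 1: [64, 0, 8, 0] -> [0, 0, 64, 8]  score +0 (running 0)
col 2: [32, 8, 0, 32] -> [0, 32, 8, 32]  score +0 (running 0)
col 3: [4, 4, 2, 16] -> [0, 8, 2, 16]  score +8 (running 8)
Board after move:
32  0  0  0
 2  0 32  8
 8 64  8  2
 2  8 32 16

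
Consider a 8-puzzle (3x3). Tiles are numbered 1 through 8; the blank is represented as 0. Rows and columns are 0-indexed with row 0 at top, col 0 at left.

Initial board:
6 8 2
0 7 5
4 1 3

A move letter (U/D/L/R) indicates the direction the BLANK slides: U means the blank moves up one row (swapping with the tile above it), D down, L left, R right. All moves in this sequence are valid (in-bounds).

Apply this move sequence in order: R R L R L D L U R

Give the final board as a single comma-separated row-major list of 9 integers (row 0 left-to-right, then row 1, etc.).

Answer: 6, 8, 2, 1, 0, 5, 7, 4, 3

Derivation:
After move 1 (R):
6 8 2
7 0 5
4 1 3

After move 2 (R):
6 8 2
7 5 0
4 1 3

After move 3 (L):
6 8 2
7 0 5
4 1 3

After move 4 (R):
6 8 2
7 5 0
4 1 3

After move 5 (L):
6 8 2
7 0 5
4 1 3

After move 6 (D):
6 8 2
7 1 5
4 0 3

After move 7 (L):
6 8 2
7 1 5
0 4 3

After move 8 (U):
6 8 2
0 1 5
7 4 3

After move 9 (R):
6 8 2
1 0 5
7 4 3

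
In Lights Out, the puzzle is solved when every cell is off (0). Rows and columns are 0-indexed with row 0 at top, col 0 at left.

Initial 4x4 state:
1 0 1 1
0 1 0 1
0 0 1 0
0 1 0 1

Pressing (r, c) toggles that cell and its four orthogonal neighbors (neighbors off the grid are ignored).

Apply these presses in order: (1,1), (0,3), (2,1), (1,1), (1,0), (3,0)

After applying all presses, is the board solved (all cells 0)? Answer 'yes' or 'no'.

After press 1 at (1,1):
1 1 1 1
1 0 1 1
0 1 1 0
0 1 0 1

After press 2 at (0,3):
1 1 0 0
1 0 1 0
0 1 1 0
0 1 0 1

After press 3 at (2,1):
1 1 0 0
1 1 1 0
1 0 0 0
0 0 0 1

After press 4 at (1,1):
1 0 0 0
0 0 0 0
1 1 0 0
0 0 0 1

After press 5 at (1,0):
0 0 0 0
1 1 0 0
0 1 0 0
0 0 0 1

After press 6 at (3,0):
0 0 0 0
1 1 0 0
1 1 0 0
1 1 0 1

Lights still on: 7

Answer: no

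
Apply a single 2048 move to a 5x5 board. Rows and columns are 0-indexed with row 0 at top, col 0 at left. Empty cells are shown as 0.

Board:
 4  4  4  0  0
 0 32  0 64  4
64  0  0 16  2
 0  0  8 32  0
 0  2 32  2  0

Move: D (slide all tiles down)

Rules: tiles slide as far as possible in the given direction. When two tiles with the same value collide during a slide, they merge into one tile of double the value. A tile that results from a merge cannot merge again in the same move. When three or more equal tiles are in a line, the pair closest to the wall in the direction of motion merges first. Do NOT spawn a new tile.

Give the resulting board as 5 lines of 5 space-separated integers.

Answer:  0  0  0  0  0
 0  0  0 64  0
 0  4  4 16  0
 4 32  8 32  4
64  2 32  2  2

Derivation:
Slide down:
col 0: [4, 0, 64, 0, 0] -> [0, 0, 0, 4, 64]
col 1: [4, 32, 0, 0, 2] -> [0, 0, 4, 32, 2]
col 2: [4, 0, 0, 8, 32] -> [0, 0, 4, 8, 32]
col 3: [0, 64, 16, 32, 2] -> [0, 64, 16, 32, 2]
col 4: [0, 4, 2, 0, 0] -> [0, 0, 0, 4, 2]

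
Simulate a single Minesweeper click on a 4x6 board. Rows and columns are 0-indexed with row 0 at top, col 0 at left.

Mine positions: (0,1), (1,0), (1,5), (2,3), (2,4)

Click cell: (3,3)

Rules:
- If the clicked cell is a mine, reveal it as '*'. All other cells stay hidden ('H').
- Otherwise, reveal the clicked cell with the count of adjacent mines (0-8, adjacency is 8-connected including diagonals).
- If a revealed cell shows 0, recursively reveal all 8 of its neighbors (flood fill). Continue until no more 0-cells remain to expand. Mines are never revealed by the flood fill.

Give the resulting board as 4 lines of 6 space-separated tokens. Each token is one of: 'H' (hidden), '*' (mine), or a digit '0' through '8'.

H H H H H H
H H H H H H
H H H H H H
H H H 2 H H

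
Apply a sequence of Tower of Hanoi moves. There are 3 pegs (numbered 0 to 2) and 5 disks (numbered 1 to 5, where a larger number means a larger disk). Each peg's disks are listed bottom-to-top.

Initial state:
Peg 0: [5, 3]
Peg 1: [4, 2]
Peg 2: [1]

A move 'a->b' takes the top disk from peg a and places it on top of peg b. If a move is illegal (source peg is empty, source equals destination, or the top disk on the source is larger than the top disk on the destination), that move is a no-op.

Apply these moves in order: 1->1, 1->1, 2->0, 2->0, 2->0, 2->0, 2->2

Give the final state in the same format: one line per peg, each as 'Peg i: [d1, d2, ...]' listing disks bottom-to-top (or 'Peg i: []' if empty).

After move 1 (1->1):
Peg 0: [5, 3]
Peg 1: [4, 2]
Peg 2: [1]

After move 2 (1->1):
Peg 0: [5, 3]
Peg 1: [4, 2]
Peg 2: [1]

After move 3 (2->0):
Peg 0: [5, 3, 1]
Peg 1: [4, 2]
Peg 2: []

After move 4 (2->0):
Peg 0: [5, 3, 1]
Peg 1: [4, 2]
Peg 2: []

After move 5 (2->0):
Peg 0: [5, 3, 1]
Peg 1: [4, 2]
Peg 2: []

After move 6 (2->0):
Peg 0: [5, 3, 1]
Peg 1: [4, 2]
Peg 2: []

After move 7 (2->2):
Peg 0: [5, 3, 1]
Peg 1: [4, 2]
Peg 2: []

Answer: Peg 0: [5, 3, 1]
Peg 1: [4, 2]
Peg 2: []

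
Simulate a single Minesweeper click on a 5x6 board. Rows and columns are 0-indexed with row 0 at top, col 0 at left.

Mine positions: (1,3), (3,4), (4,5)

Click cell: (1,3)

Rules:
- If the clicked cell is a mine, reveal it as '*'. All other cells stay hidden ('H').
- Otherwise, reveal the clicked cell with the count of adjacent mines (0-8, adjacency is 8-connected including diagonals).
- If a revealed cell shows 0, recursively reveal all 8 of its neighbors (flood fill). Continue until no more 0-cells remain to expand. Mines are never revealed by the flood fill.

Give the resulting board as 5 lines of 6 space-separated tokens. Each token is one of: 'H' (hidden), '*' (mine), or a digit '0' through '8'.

H H H H H H
H H H * H H
H H H H H H
H H H H H H
H H H H H H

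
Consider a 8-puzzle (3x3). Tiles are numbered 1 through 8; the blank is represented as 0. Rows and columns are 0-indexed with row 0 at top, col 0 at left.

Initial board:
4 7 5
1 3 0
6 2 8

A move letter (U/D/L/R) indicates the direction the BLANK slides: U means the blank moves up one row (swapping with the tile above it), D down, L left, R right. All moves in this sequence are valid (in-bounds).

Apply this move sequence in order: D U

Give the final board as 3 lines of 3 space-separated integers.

Answer: 4 7 5
1 3 0
6 2 8

Derivation:
After move 1 (D):
4 7 5
1 3 8
6 2 0

After move 2 (U):
4 7 5
1 3 0
6 2 8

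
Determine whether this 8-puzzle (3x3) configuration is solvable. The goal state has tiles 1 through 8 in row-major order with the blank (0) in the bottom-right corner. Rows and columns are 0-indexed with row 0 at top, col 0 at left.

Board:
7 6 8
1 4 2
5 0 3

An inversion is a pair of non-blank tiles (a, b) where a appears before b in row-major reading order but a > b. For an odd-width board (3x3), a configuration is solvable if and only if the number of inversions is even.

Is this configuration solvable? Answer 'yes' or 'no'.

Answer: no

Derivation:
Inversions (pairs i<j in row-major order where tile[i] > tile[j] > 0): 19
19 is odd, so the puzzle is not solvable.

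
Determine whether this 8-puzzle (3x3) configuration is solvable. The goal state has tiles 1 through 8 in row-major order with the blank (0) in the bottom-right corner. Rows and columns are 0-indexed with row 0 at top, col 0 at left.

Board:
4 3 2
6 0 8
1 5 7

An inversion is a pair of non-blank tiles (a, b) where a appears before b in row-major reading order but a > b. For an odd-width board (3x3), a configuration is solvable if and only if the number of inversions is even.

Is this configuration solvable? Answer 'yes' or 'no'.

Answer: no

Derivation:
Inversions (pairs i<j in row-major order where tile[i] > tile[j] > 0): 11
11 is odd, so the puzzle is not solvable.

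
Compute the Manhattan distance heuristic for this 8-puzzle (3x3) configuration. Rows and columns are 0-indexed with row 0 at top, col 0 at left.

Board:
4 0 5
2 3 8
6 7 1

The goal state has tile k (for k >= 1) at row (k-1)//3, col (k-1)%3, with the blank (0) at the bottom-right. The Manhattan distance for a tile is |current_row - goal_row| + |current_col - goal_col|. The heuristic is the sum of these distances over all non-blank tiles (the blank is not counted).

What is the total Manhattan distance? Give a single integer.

Tile 4: at (0,0), goal (1,0), distance |0-1|+|0-0| = 1
Tile 5: at (0,2), goal (1,1), distance |0-1|+|2-1| = 2
Tile 2: at (1,0), goal (0,1), distance |1-0|+|0-1| = 2
Tile 3: at (1,1), goal (0,2), distance |1-0|+|1-2| = 2
Tile 8: at (1,2), goal (2,1), distance |1-2|+|2-1| = 2
Tile 6: at (2,0), goal (1,2), distance |2-1|+|0-2| = 3
Tile 7: at (2,1), goal (2,0), distance |2-2|+|1-0| = 1
Tile 1: at (2,2), goal (0,0), distance |2-0|+|2-0| = 4
Sum: 1 + 2 + 2 + 2 + 2 + 3 + 1 + 4 = 17

Answer: 17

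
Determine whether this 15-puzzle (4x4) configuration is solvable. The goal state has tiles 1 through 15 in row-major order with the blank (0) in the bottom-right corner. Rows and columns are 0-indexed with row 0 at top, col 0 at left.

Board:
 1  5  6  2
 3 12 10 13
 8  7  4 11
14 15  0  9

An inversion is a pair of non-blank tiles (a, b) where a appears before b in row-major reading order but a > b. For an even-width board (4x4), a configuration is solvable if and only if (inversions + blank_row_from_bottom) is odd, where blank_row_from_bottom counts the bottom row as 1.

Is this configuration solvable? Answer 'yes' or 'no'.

Inversions: 27
Blank is in row 3 (0-indexed from top), which is row 1 counting from the bottom (bottom = 1).
27 + 1 = 28, which is even, so the puzzle is not solvable.

Answer: no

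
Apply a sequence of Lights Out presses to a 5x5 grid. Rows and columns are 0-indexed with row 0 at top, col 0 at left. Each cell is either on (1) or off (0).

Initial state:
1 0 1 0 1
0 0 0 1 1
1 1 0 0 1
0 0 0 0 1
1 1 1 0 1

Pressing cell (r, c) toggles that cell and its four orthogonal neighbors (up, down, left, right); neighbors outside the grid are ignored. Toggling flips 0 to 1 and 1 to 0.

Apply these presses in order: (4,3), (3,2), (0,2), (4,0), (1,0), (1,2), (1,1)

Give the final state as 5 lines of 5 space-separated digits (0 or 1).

Answer: 0 0 1 1 1
0 1 1 0 1
0 0 0 0 1
1 1 1 0 1
0 0 1 1 0

Derivation:
After press 1 at (4,3):
1 0 1 0 1
0 0 0 1 1
1 1 0 0 1
0 0 0 1 1
1 1 0 1 0

After press 2 at (3,2):
1 0 1 0 1
0 0 0 1 1
1 1 1 0 1
0 1 1 0 1
1 1 1 1 0

After press 3 at (0,2):
1 1 0 1 1
0 0 1 1 1
1 1 1 0 1
0 1 1 0 1
1 1 1 1 0

After press 4 at (4,0):
1 1 0 1 1
0 0 1 1 1
1 1 1 0 1
1 1 1 0 1
0 0 1 1 0

After press 5 at (1,0):
0 1 0 1 1
1 1 1 1 1
0 1 1 0 1
1 1 1 0 1
0 0 1 1 0

After press 6 at (1,2):
0 1 1 1 1
1 0 0 0 1
0 1 0 0 1
1 1 1 0 1
0 0 1 1 0

After press 7 at (1,1):
0 0 1 1 1
0 1 1 0 1
0 0 0 0 1
1 1 1 0 1
0 0 1 1 0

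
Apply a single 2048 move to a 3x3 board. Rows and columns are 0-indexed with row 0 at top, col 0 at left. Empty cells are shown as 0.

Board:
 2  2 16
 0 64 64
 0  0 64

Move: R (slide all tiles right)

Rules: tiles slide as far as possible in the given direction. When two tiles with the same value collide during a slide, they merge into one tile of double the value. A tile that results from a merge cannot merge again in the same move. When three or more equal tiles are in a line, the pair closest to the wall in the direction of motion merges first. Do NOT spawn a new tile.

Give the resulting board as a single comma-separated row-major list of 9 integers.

Slide right:
row 0: [2, 2, 16] -> [0, 4, 16]
row 1: [0, 64, 64] -> [0, 0, 128]
row 2: [0, 0, 64] -> [0, 0, 64]

Answer: 0, 4, 16, 0, 0, 128, 0, 0, 64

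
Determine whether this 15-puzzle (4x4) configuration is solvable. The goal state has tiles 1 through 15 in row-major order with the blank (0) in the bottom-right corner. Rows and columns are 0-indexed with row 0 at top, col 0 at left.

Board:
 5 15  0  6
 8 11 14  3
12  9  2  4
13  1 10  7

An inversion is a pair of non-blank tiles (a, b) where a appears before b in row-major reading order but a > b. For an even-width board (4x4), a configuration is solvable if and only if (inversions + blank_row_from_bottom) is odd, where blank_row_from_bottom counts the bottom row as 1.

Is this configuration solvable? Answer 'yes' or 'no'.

Inversions: 60
Blank is in row 0 (0-indexed from top), which is row 4 counting from the bottom (bottom = 1).
60 + 4 = 64, which is even, so the puzzle is not solvable.

Answer: no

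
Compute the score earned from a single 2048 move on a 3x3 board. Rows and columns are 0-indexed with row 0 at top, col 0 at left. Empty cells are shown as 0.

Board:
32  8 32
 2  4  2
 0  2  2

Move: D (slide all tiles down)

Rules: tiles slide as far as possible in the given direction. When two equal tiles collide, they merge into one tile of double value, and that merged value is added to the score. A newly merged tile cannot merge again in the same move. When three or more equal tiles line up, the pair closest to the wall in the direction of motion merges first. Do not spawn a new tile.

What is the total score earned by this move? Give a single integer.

Slide down:
col 0: [32, 2, 0] -> [0, 32, 2]  score +0 (running 0)
col 1: [8, 4, 2] -> [8, 4, 2]  score +0 (running 0)
col 2: [32, 2, 2] -> [0, 32, 4]  score +4 (running 4)
Board after move:
 0  8  0
32  4 32
 2  2  4

Answer: 4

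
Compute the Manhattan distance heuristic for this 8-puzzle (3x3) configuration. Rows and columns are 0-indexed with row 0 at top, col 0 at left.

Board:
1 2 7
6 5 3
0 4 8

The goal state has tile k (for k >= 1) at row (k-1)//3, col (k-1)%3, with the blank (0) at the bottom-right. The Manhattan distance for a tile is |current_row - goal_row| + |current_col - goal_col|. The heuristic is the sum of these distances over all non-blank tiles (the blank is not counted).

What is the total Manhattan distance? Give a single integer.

Tile 1: (0,0)->(0,0) = 0
Tile 2: (0,1)->(0,1) = 0
Tile 7: (0,2)->(2,0) = 4
Tile 6: (1,0)->(1,2) = 2
Tile 5: (1,1)->(1,1) = 0
Tile 3: (1,2)->(0,2) = 1
Tile 4: (2,1)->(1,0) = 2
Tile 8: (2,2)->(2,1) = 1
Sum: 0 + 0 + 4 + 2 + 0 + 1 + 2 + 1 = 10

Answer: 10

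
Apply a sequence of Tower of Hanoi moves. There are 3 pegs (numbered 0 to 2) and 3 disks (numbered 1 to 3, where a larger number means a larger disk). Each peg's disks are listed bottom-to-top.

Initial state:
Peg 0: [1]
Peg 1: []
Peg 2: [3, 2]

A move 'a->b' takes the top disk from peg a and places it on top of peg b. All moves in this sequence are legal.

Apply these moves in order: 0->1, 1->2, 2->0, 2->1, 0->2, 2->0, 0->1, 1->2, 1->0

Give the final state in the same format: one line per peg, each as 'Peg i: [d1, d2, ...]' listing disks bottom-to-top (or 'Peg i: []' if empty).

Answer: Peg 0: [2]
Peg 1: []
Peg 2: [3, 1]

Derivation:
After move 1 (0->1):
Peg 0: []
Peg 1: [1]
Peg 2: [3, 2]

After move 2 (1->2):
Peg 0: []
Peg 1: []
Peg 2: [3, 2, 1]

After move 3 (2->0):
Peg 0: [1]
Peg 1: []
Peg 2: [3, 2]

After move 4 (2->1):
Peg 0: [1]
Peg 1: [2]
Peg 2: [3]

After move 5 (0->2):
Peg 0: []
Peg 1: [2]
Peg 2: [3, 1]

After move 6 (2->0):
Peg 0: [1]
Peg 1: [2]
Peg 2: [3]

After move 7 (0->1):
Peg 0: []
Peg 1: [2, 1]
Peg 2: [3]

After move 8 (1->2):
Peg 0: []
Peg 1: [2]
Peg 2: [3, 1]

After move 9 (1->0):
Peg 0: [2]
Peg 1: []
Peg 2: [3, 1]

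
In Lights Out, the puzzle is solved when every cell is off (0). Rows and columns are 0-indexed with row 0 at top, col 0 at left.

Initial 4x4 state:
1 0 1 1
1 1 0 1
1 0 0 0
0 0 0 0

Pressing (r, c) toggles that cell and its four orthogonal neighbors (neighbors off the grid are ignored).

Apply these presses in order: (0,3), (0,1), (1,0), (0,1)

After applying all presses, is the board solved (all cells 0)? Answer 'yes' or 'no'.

After press 1 at (0,3):
1 0 0 0
1 1 0 0
1 0 0 0
0 0 0 0

After press 2 at (0,1):
0 1 1 0
1 0 0 0
1 0 0 0
0 0 0 0

After press 3 at (1,0):
1 1 1 0
0 1 0 0
0 0 0 0
0 0 0 0

After press 4 at (0,1):
0 0 0 0
0 0 0 0
0 0 0 0
0 0 0 0

Lights still on: 0

Answer: yes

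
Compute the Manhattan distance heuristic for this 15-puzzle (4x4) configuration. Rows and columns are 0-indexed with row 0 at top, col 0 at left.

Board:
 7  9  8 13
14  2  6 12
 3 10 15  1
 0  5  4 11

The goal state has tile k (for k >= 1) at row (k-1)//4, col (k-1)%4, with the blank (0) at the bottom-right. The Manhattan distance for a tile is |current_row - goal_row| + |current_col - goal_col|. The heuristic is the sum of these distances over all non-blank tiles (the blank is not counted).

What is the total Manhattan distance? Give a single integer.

Answer: 39

Derivation:
Tile 7: at (0,0), goal (1,2), distance |0-1|+|0-2| = 3
Tile 9: at (0,1), goal (2,0), distance |0-2|+|1-0| = 3
Tile 8: at (0,2), goal (1,3), distance |0-1|+|2-3| = 2
Tile 13: at (0,3), goal (3,0), distance |0-3|+|3-0| = 6
Tile 14: at (1,0), goal (3,1), distance |1-3|+|0-1| = 3
Tile 2: at (1,1), goal (0,1), distance |1-0|+|1-1| = 1
Tile 6: at (1,2), goal (1,1), distance |1-1|+|2-1| = 1
Tile 12: at (1,3), goal (2,3), distance |1-2|+|3-3| = 1
Tile 3: at (2,0), goal (0,2), distance |2-0|+|0-2| = 4
Tile 10: at (2,1), goal (2,1), distance |2-2|+|1-1| = 0
Tile 15: at (2,2), goal (3,2), distance |2-3|+|2-2| = 1
Tile 1: at (2,3), goal (0,0), distance |2-0|+|3-0| = 5
Tile 5: at (3,1), goal (1,0), distance |3-1|+|1-0| = 3
Tile 4: at (3,2), goal (0,3), distance |3-0|+|2-3| = 4
Tile 11: at (3,3), goal (2,2), distance |3-2|+|3-2| = 2
Sum: 3 + 3 + 2 + 6 + 3 + 1 + 1 + 1 + 4 + 0 + 1 + 5 + 3 + 4 + 2 = 39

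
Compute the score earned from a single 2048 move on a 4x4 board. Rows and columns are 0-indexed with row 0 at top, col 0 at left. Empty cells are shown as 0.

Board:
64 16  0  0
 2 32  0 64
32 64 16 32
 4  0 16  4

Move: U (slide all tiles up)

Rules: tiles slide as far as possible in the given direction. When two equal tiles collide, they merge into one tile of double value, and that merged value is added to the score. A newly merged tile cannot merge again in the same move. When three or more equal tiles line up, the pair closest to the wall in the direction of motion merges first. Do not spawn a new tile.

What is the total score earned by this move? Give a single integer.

Slide up:
col 0: [64, 2, 32, 4] -> [64, 2, 32, 4]  score +0 (running 0)
col 1: [16, 32, 64, 0] -> [16, 32, 64, 0]  score +0 (running 0)
col 2: [0, 0, 16, 16] -> [32, 0, 0, 0]  score +32 (running 32)
col 3: [0, 64, 32, 4] -> [64, 32, 4, 0]  score +0 (running 32)
Board after move:
64 16 32 64
 2 32  0 32
32 64  0  4
 4  0  0  0

Answer: 32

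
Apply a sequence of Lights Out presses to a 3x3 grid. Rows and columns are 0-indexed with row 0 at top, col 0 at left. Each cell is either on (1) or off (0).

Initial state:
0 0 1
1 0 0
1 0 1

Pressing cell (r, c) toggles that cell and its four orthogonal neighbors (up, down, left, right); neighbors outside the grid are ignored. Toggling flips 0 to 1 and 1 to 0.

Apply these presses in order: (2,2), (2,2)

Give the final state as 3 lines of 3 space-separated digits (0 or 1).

Answer: 0 0 1
1 0 0
1 0 1

Derivation:
After press 1 at (2,2):
0 0 1
1 0 1
1 1 0

After press 2 at (2,2):
0 0 1
1 0 0
1 0 1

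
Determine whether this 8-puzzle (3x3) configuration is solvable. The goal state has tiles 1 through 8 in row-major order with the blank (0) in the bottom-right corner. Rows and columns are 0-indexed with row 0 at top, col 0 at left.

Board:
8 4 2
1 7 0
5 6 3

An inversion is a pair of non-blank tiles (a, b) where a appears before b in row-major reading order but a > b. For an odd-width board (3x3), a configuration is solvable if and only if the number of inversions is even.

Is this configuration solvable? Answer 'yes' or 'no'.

Inversions (pairs i<j in row-major order where tile[i] > tile[j] > 0): 16
16 is even, so the puzzle is solvable.

Answer: yes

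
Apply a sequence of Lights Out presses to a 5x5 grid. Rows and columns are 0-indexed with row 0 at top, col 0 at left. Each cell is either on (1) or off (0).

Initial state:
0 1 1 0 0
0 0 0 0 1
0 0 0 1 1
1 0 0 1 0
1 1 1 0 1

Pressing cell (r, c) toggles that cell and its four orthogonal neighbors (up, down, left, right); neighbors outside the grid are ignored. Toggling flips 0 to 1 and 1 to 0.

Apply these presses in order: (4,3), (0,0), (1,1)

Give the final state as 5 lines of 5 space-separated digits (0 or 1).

Answer: 1 1 1 0 0
0 1 1 0 1
0 1 0 1 1
1 0 0 0 0
1 1 0 1 0

Derivation:
After press 1 at (4,3):
0 1 1 0 0
0 0 0 0 1
0 0 0 1 1
1 0 0 0 0
1 1 0 1 0

After press 2 at (0,0):
1 0 1 0 0
1 0 0 0 1
0 0 0 1 1
1 0 0 0 0
1 1 0 1 0

After press 3 at (1,1):
1 1 1 0 0
0 1 1 0 1
0 1 0 1 1
1 0 0 0 0
1 1 0 1 0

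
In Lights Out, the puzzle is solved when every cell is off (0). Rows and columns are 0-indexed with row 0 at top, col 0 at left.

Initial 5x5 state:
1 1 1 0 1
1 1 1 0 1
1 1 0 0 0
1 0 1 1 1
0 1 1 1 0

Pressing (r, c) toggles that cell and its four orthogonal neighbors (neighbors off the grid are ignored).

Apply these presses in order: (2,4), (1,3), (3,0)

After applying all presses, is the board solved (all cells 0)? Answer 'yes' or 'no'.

Answer: no

Derivation:
After press 1 at (2,4):
1 1 1 0 1
1 1 1 0 0
1 1 0 1 1
1 0 1 1 0
0 1 1 1 0

After press 2 at (1,3):
1 1 1 1 1
1 1 0 1 1
1 1 0 0 1
1 0 1 1 0
0 1 1 1 0

After press 3 at (3,0):
1 1 1 1 1
1 1 0 1 1
0 1 0 0 1
0 1 1 1 0
1 1 1 1 0

Lights still on: 18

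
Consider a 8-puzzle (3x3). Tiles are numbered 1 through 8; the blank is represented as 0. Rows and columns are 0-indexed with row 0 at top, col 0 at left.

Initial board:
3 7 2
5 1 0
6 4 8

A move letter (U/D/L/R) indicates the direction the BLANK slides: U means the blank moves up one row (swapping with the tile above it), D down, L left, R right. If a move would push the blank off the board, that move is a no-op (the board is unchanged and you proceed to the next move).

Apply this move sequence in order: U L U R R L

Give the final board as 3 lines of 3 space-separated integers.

Answer: 3 0 7
5 1 2
6 4 8

Derivation:
After move 1 (U):
3 7 0
5 1 2
6 4 8

After move 2 (L):
3 0 7
5 1 2
6 4 8

After move 3 (U):
3 0 7
5 1 2
6 4 8

After move 4 (R):
3 7 0
5 1 2
6 4 8

After move 5 (R):
3 7 0
5 1 2
6 4 8

After move 6 (L):
3 0 7
5 1 2
6 4 8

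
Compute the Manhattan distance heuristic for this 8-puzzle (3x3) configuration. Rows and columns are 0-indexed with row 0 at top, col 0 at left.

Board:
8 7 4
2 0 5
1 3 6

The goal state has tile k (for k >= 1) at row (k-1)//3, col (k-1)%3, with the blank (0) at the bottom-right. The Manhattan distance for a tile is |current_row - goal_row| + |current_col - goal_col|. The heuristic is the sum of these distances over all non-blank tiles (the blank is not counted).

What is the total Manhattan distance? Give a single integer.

Tile 8: at (0,0), goal (2,1), distance |0-2|+|0-1| = 3
Tile 7: at (0,1), goal (2,0), distance |0-2|+|1-0| = 3
Tile 4: at (0,2), goal (1,0), distance |0-1|+|2-0| = 3
Tile 2: at (1,0), goal (0,1), distance |1-0|+|0-1| = 2
Tile 5: at (1,2), goal (1,1), distance |1-1|+|2-1| = 1
Tile 1: at (2,0), goal (0,0), distance |2-0|+|0-0| = 2
Tile 3: at (2,1), goal (0,2), distance |2-0|+|1-2| = 3
Tile 6: at (2,2), goal (1,2), distance |2-1|+|2-2| = 1
Sum: 3 + 3 + 3 + 2 + 1 + 2 + 3 + 1 = 18

Answer: 18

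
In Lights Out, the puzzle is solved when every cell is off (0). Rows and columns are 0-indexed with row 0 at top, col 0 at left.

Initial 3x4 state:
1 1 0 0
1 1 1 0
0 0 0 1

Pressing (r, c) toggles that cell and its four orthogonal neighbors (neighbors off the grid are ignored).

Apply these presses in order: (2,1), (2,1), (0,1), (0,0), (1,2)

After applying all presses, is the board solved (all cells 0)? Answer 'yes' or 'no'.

After press 1 at (2,1):
1 1 0 0
1 0 1 0
1 1 1 1

After press 2 at (2,1):
1 1 0 0
1 1 1 0
0 0 0 1

After press 3 at (0,1):
0 0 1 0
1 0 1 0
0 0 0 1

After press 4 at (0,0):
1 1 1 0
0 0 1 0
0 0 0 1

After press 5 at (1,2):
1 1 0 0
0 1 0 1
0 0 1 1

Lights still on: 6

Answer: no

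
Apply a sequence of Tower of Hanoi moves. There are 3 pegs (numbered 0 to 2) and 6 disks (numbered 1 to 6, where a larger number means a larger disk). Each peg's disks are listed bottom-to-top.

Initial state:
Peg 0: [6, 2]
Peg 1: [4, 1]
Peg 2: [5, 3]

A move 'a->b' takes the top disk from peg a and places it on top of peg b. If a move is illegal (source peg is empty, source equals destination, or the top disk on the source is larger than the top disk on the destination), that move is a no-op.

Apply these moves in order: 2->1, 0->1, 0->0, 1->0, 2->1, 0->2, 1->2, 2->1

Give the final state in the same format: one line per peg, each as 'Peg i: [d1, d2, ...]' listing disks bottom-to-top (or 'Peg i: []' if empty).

After move 1 (2->1):
Peg 0: [6, 2]
Peg 1: [4, 1]
Peg 2: [5, 3]

After move 2 (0->1):
Peg 0: [6, 2]
Peg 1: [4, 1]
Peg 2: [5, 3]

After move 3 (0->0):
Peg 0: [6, 2]
Peg 1: [4, 1]
Peg 2: [5, 3]

After move 4 (1->0):
Peg 0: [6, 2, 1]
Peg 1: [4]
Peg 2: [5, 3]

After move 5 (2->1):
Peg 0: [6, 2, 1]
Peg 1: [4, 3]
Peg 2: [5]

After move 6 (0->2):
Peg 0: [6, 2]
Peg 1: [4, 3]
Peg 2: [5, 1]

After move 7 (1->2):
Peg 0: [6, 2]
Peg 1: [4, 3]
Peg 2: [5, 1]

After move 8 (2->1):
Peg 0: [6, 2]
Peg 1: [4, 3, 1]
Peg 2: [5]

Answer: Peg 0: [6, 2]
Peg 1: [4, 3, 1]
Peg 2: [5]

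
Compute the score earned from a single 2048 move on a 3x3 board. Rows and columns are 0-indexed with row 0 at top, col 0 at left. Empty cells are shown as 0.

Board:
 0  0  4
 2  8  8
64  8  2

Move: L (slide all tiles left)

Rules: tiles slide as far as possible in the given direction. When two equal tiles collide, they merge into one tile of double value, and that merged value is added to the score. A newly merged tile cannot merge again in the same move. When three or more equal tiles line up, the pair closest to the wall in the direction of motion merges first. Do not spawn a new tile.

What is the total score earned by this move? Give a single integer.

Answer: 16

Derivation:
Slide left:
row 0: [0, 0, 4] -> [4, 0, 0]  score +0 (running 0)
row 1: [2, 8, 8] -> [2, 16, 0]  score +16 (running 16)
row 2: [64, 8, 2] -> [64, 8, 2]  score +0 (running 16)
Board after move:
 4  0  0
 2 16  0
64  8  2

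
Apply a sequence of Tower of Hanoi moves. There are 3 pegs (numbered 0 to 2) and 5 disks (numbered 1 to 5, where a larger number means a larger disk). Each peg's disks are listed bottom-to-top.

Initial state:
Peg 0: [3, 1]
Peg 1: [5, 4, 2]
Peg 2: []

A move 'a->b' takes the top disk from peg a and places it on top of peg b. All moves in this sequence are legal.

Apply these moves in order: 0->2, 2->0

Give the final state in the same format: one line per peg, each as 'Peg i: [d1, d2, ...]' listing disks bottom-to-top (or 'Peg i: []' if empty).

Answer: Peg 0: [3, 1]
Peg 1: [5, 4, 2]
Peg 2: []

Derivation:
After move 1 (0->2):
Peg 0: [3]
Peg 1: [5, 4, 2]
Peg 2: [1]

After move 2 (2->0):
Peg 0: [3, 1]
Peg 1: [5, 4, 2]
Peg 2: []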